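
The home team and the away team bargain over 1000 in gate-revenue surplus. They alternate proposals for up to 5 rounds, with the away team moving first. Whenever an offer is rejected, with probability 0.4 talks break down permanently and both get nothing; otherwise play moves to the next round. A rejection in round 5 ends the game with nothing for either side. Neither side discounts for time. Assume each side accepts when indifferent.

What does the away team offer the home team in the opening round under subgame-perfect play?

326.4

By backward induction:
Round 5 (the away team proposes): the home team will accept anything ≥ 0, so the away team offers 0 and keeps 1000.
Round 4 (the home team proposes): rejecting gives the away team an expected 0.6 × 1000 = 600. The home team offers 600 and keeps 1000 − 600 = 400.
Round 3 (the away team proposes): rejecting gives the home team an expected 0.6 × 400 = 240; the away team offers that and keeps 760.
Round 2 (the home team proposes): rejecting gives the away team an expected 0.6 × 760 = 456. The home team offers 456 and keeps 1000 − 456 = 544.
Round 1 (the away team proposes): rejecting gives the home team an expected 0.6 × 544 = 326.4. The away team offers 326.4 and keeps 1000 − 326.4 = 673.6.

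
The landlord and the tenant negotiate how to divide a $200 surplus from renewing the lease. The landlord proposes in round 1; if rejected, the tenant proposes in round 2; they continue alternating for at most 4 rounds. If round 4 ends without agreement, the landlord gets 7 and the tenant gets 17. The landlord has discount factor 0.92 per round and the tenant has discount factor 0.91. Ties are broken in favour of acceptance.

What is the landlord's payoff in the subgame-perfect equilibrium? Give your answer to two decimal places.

38.40

Round 4 (the tenant proposes): the landlord gets 7 if talks fail, so the tenant offers 7 and keeps 193.
Round 3 (the landlord proposes): the tenant can get 193 next round, worth 0.91 × 193 = 175.63 now, so the landlord offers 175.63, keeping 24.37.
Round 2 (the tenant proposes): the landlord can get 24.37 next round, worth 0.92 × 24.37 = 22.4204 now, so the tenant offers 22.4204, keeping 177.5796.
Round 1 (the landlord proposes): the tenant can get 177.5796 next round, worth 0.91 × 177.5796 = 161.597436 now; the landlord offers that and keeps 38.402564.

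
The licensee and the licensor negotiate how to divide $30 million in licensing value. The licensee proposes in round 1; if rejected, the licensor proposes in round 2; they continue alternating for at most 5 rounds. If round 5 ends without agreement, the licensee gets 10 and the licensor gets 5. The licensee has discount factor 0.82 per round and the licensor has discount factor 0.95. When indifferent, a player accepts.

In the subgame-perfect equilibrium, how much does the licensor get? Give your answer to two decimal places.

12.16

Round 5 (the licensee proposes): the licensor gets 5 if talks fail, so the licensee offers 5 and keeps 25.
Round 4 (the licensor proposes): the licensee can get 25 next round, worth 0.82 × 25 = 20.5 now. The licensor offers 20.5 and keeps 30 − 20.5 = 9.5.
Round 3 (the licensee proposes): the licensor can get 9.5 next round, worth 0.95 × 9.5 = 9.025 now. The licensee offers 9.025 and keeps 30 − 9.025 = 20.975.
Round 2 (the licensor proposes): the licensee can get 20.975 next round, worth 0.82 × 20.975 = 17.1995 now, so the licensor offers 17.1995, keeping 12.8005.
Round 1 (the licensee proposes): the licensor can get 12.8005 next round, worth 0.95 × 12.8005 = 12.160475 now. The licensee offers 12.160475 and keeps 30 − 12.160475 = 17.839525.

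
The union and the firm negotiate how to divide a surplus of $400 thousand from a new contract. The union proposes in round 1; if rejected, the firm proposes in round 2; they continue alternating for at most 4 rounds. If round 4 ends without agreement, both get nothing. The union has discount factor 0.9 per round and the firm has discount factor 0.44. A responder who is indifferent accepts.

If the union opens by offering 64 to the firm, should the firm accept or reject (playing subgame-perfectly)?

Round 4 (the firm proposes): rejection yields 0 for the union; the firm offers 0 and keeps 400.
Round 3 (the union proposes): the firm can get 400 next round, worth 0.44 × 400 = 176 now; the union offers that and keeps 224.
Round 2 (the firm proposes): the union can get 224 next round, worth 0.9 × 224 = 201.6 now. The firm offers 201.6 and keeps 400 − 201.6 = 198.4.
So by rejecting in round 1, the firm gets 198.4 next round, worth 0.44 × 198.4 = 87.296 now.
Offer 64 < 87.296, so the firm rejects.

Reject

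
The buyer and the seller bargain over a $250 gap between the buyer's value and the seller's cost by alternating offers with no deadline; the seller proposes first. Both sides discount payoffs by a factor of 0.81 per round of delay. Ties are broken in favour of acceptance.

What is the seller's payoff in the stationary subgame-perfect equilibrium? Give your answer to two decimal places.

Let x be the seller's share when the seller proposes and y be the buyer's share when the buyer proposes.
The buyer accepts iff offered ≥ 0.81·y, so x = 250 − 0.81y. Symmetrically y = 250 − 0.81x.
Substituting: x = 250 − 0.81(250 − 0.81x), giving x(1 − 0.81·0.81) = 250(1 − 0.81).
So x = 250 × 0.19 / 0.3439 ≈ 138.1215, and the buyer receives 250 − x ≈ 111.8785.

138.12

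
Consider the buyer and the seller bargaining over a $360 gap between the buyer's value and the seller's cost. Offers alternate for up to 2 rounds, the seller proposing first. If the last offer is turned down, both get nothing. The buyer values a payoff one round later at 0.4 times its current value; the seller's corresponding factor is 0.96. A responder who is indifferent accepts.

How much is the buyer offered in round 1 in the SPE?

Round 2 (the buyer proposes): rejection yields 0 for the seller; the buyer offers 0 and keeps 360.
Round 1 (the seller proposes): the buyer can get 360 next round, worth 0.4 × 360 = 144 now; the seller offers that and keeps 216.

144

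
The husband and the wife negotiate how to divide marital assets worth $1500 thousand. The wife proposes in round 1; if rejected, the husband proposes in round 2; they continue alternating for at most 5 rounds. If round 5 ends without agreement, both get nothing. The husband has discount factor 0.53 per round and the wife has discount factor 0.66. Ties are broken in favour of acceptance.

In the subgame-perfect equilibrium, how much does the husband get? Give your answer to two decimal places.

364.85

Work backward from the last round.
Round 5 (the wife proposes): the husband will accept anything ≥ 0, so the wife offers 0 and keeps 1500.
Round 4 (the husband proposes): the wife can get 1500 next round, worth 0.66 × 1500 = 990 now, so the husband offers 990, keeping 510.
Round 3 (the wife proposes): the husband can get 510 next round, worth 0.53 × 510 = 270.3 now. The wife offers 270.3 and keeps 1500 − 270.3 = 1229.7.
Round 2 (the husband proposes): the wife can get 1229.7 next round, worth 0.66 × 1229.7 = 811.602 now. The husband offers 811.602 and keeps 1500 − 811.602 = 688.398.
Round 1 (the wife proposes): the husband can get 688.398 next round, worth 0.53 × 688.398 = 364.85094 now. The wife offers 364.85094 and keeps 1500 − 364.85094 = 1135.14906.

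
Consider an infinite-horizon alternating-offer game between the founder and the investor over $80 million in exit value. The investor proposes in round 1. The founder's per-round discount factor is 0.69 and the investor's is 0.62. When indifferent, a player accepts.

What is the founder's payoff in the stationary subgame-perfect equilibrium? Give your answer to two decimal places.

Let x be the investor's share when the investor proposes and y be the founder's share when the founder proposes.
The founder accepts iff offered ≥ 0.69·y, so x = 80 − 0.69y. Symmetrically y = 80 − 0.62x.
Substituting: x = 80 − 0.69(80 − 0.62x), giving x(1 − 0.62·0.69) = 80(1 − 0.69).
So x = 80 × 0.31 / 0.5722 ≈ 43.3415, and the founder receives 80 − x ≈ 36.6585.

36.66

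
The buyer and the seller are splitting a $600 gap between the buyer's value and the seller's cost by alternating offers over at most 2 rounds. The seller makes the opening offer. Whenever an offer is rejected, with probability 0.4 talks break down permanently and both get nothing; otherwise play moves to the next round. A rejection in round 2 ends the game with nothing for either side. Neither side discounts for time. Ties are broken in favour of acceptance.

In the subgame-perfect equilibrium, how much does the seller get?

By backward induction:
Round 2 (the buyer proposes): the seller will accept anything ≥ 0, so the buyer offers 0 and keeps 600.
Round 1 (the seller proposes): rejecting gives the buyer an expected 0.6 × 600 = 360, so the seller offers 360, keeping 240.

240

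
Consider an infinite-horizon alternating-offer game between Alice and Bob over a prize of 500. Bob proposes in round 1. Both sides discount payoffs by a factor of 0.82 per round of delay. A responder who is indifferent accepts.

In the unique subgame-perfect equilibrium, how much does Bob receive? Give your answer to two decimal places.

274.73

Let x be Bob's share when Bob proposes and y be Alice's share when Alice proposes.
Alice accepts iff offered ≥ 0.82·y, so x = 500 − 0.82y. Symmetrically y = 500 − 0.82x.
Substituting: x = 500 − 0.82(500 − 0.82x), giving x(1 − 0.82·0.82) = 500(1 − 0.82).
So x = 500 × 0.18 / 0.3276 ≈ 274.7253, and Alice receives 500 − x ≈ 225.2747.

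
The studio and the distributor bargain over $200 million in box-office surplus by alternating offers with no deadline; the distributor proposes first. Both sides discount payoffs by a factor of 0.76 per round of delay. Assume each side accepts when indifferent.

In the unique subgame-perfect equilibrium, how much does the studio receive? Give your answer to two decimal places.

When the distributor proposes, the studio accepts any offer worth at least 0.76 times what the studio would get by proposing next round; and vice versa.
This gives x = 200 − 0.76y and y = 200 − 0.76x, where x and y are each side's share when it proposes.
Hence (1 − 0.76·0.76)x = 200(1 − 0.76), i.e. 0.4224·x = 48.
x ≈ 113.6364; the studio's share is 200 − x ≈ 86.3636.

86.36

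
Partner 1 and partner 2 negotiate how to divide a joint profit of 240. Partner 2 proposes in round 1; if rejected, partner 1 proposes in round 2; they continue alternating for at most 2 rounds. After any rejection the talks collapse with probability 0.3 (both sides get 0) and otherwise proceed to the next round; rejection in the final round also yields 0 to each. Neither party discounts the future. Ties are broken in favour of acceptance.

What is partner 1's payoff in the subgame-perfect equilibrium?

By backward induction:
Round 2 (partner 1 proposes): rejection yields 0 for partner 2; partner 1 offers 0 and keeps 240.
Round 1 (partner 2 proposes): rejecting gives partner 1 an expected 0.7 × 240 = 168, so partner 2 offers 168, keeping 72.

168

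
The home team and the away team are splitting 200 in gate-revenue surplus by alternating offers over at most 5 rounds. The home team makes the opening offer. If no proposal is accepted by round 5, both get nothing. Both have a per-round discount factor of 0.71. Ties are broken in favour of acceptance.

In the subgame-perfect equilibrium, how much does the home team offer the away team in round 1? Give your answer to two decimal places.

61.94

Round 5 (the home team proposes): the away team will accept anything ≥ 0, so the home team offers 0 and keeps 200.
Round 4 (the away team proposes): the home team can get 200 next round, worth 0.71 × 200 = 142 now; the away team offers that and keeps 58.
Round 3 (the home team proposes): the away team can get 58 next round, worth 0.71 × 58 = 41.18 now; the home team offers that and keeps 158.82.
Round 2 (the away team proposes): the home team can get 158.82 next round, worth 0.71 × 158.82 = 112.7622 now; the away team offers that and keeps 87.2378.
Round 1 (the home team proposes): the away team can get 87.2378 next round, worth 0.71 × 87.2378 = 61.938838 now; the home team offers that and keeps 138.061162.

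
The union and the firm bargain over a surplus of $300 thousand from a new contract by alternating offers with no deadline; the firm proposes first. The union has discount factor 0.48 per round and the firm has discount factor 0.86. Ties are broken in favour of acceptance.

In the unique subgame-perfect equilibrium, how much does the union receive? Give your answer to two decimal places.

34.33

In a stationary SPE each proposer offers the other exactly their discounted continuation value.
If the firm keeps x when proposing and the union keeps y when proposing, then x = 300 − 0.48y and y = 300 − 0.86x.
Solving: x = 300(1 − 0.48) / (1 − 0.86·0.48) = 156 / 0.5872 ≈ 265.6676.
The union gets 300 − 265.6676 ≈ 34.3324.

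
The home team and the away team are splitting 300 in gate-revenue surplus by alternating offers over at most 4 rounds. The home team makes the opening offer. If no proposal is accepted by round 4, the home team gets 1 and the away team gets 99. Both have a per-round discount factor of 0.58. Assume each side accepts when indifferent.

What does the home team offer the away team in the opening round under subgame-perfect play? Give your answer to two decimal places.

Round 4 (the away team proposes): the home team gets 1 if talks fail, so the away team offers 1 and keeps 299.
Round 3 (the home team proposes): the away team can get 299 next round, worth 0.58 × 299 = 173.42 now, so the home team offers 173.42, keeping 126.58.
Round 2 (the away team proposes): the home team can get 126.58 next round, worth 0.58 × 126.58 = 73.4164 now; the away team offers that and keeps 226.5836.
Round 1 (the home team proposes): the away team can get 226.5836 next round, worth 0.58 × 226.5836 = 131.418488 now; the home team offers that and keeps 168.581512.

131.42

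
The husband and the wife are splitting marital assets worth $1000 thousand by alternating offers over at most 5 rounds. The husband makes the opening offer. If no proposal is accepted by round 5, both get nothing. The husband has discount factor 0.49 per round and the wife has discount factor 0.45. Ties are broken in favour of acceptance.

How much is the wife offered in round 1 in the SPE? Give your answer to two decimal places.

280.10

Round 5 (the husband proposes): rejection yields 0 for the wife; the husband offers 0 and keeps 1000.
Round 4 (the wife proposes): the husband can get 1000 next round, worth 0.49 × 1000 = 490 now; the wife offers that and keeps 510.
Round 3 (the husband proposes): the wife can get 510 next round, worth 0.45 × 510 = 229.5 now, so the husband offers 229.5, keeping 770.5.
Round 2 (the wife proposes): the husband can get 770.5 next round, worth 0.49 × 770.5 = 377.545 now. The wife offers 377.545 and keeps 1000 − 377.545 = 622.455.
Round 1 (the husband proposes): the wife can get 622.455 next round, worth 0.45 × 622.455 = 280.10475 now. The husband offers 280.10475 and keeps 1000 − 280.10475 = 719.89525.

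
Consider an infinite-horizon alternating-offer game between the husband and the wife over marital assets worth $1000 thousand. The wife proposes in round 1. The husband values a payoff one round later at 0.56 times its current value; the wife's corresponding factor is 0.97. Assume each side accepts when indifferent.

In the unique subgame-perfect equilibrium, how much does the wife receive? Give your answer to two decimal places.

In a stationary SPE each proposer offers the other exactly their discounted continuation value.
If the wife keeps x when proposing and the husband keeps y when proposing, then x = 1000 − 0.56y and y = 1000 − 0.97x.
Solving: x = 1000(1 − 0.56) / (1 − 0.97·0.56) = 440 / 0.4568 ≈ 963.2224.
The husband gets 1000 − 963.2224 ≈ 36.7776.

963.22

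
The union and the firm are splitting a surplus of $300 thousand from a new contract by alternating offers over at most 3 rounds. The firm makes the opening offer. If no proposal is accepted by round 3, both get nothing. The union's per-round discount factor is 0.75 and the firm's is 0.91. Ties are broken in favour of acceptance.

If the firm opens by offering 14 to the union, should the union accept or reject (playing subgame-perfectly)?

Reject

Round 3 (the firm proposes): rejection yields 0 for the union; the firm offers 0 and keeps 300.
Round 2 (the union proposes): the firm can get 300 next round, worth 0.91 × 300 = 273 now; the union offers that and keeps 27.
So by rejecting in round 1, the union gets 27 next round, worth 0.75 × 27 = 20.25 now.
Offer 14 < 20.25, so the union rejects.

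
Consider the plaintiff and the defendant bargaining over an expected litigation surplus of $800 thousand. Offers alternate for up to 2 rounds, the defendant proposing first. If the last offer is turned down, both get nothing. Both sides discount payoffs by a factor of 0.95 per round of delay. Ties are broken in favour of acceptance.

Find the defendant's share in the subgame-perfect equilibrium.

40

Work backward from the last round.
Round 2 (the plaintiff proposes): rejection yields 0 for the defendant; the plaintiff offers 0 and keeps 800.
Round 1 (the defendant proposes): the plaintiff can get 800 next round, worth 0.95 × 800 = 760 now. The defendant offers 760 and keeps 800 − 760 = 40.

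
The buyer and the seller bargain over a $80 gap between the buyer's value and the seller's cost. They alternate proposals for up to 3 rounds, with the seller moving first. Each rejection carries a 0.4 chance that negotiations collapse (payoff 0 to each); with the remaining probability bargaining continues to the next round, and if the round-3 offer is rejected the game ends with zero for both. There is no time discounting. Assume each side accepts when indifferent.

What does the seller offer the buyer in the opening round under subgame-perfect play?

19.2

Round 3 (the seller proposes): rejection yields 0 for the buyer; the seller offers 0 and keeps 80.
Round 2 (the buyer proposes): rejecting gives the seller an expected 0.6 × 80 = 48. The buyer offers 48 and keeps 80 − 48 = 32.
Round 1 (the seller proposes): rejecting gives the buyer an expected 0.6 × 32 = 19.2; the seller offers that and keeps 60.8.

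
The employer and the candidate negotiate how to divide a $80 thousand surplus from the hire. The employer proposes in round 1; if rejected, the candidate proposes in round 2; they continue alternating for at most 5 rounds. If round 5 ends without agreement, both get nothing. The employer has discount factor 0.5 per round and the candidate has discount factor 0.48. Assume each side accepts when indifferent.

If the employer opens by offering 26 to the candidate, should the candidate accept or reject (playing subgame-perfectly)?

Round 5 (the employer proposes): rejection yields 0 for the candidate; the employer offers 0 and keeps 80.
Round 4 (the candidate proposes): the employer can get 80 next round, worth 0.5 × 80 = 40 now, so the candidate offers 40, keeping 40.
Round 3 (the employer proposes): the candidate can get 40 next round, worth 0.48 × 40 = 19.2 now. The employer offers 19.2 and keeps 80 − 19.2 = 60.8.
Round 2 (the candidate proposes): the employer can get 60.8 next round, worth 0.5 × 60.8 = 30.4 now; the candidate offers that and keeps 49.6.
So by rejecting in round 1, the candidate gets 49.6 next round, worth 0.48 × 49.6 = 23.808 now.
Offer 26 ≥ 23.808, so the candidate accepts.

Accept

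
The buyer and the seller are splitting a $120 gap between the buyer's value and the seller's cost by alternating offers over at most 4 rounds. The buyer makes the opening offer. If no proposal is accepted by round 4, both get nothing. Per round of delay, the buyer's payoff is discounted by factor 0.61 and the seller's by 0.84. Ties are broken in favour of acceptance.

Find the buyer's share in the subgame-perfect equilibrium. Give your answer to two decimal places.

Work backward from the last round.
Round 4 (the seller proposes): the buyer will accept anything ≥ 0, so the seller offers 0 and keeps 120.
Round 3 (the buyer proposes): the seller can get 120 next round, worth 0.84 × 120 = 100.8 now. The buyer offers 100.8 and keeps 120 − 100.8 = 19.2.
Round 2 (the seller proposes): the buyer can get 19.2 next round, worth 0.61 × 19.2 = 11.712 now; the seller offers that and keeps 108.288.
Round 1 (the buyer proposes): the seller can get 108.288 next round, worth 0.84 × 108.288 = 90.96192 now; the buyer offers that and keeps 29.03808.

29.04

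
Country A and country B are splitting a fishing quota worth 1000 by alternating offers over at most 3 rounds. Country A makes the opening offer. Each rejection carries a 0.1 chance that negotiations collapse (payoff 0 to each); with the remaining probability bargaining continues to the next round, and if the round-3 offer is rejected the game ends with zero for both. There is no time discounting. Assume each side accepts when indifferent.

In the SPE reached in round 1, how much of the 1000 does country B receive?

90

Round 3 (country A proposes): country B will accept anything ≥ 0, so country A offers 0 and keeps 1000.
Round 2 (country B proposes): rejecting gives country A an expected 0.9 × 1000 = 900; country B offers that and keeps 100.
Round 1 (country A proposes): rejecting gives country B an expected 0.9 × 100 = 90; country A offers that and keeps 910.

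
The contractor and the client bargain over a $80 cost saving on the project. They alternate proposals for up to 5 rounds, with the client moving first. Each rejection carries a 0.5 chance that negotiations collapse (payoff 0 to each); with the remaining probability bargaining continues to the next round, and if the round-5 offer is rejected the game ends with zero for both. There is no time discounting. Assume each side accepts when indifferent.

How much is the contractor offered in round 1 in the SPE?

25

Round 5 (the client proposes): rejection yields 0 for the contractor; the client offers 0 and keeps 80.
Round 4 (the contractor proposes): rejecting gives the client an expected 0.5 × 80 = 40; the contractor offers that and keeps 40.
Round 3 (the client proposes): rejecting gives the contractor an expected 0.5 × 40 = 20, so the client offers 20, keeping 60.
Round 2 (the contractor proposes): rejecting gives the client an expected 0.5 × 60 = 30, so the contractor offers 30, keeping 50.
Round 1 (the client proposes): rejecting gives the contractor an expected 0.5 × 50 = 25. The client offers 25 and keeps 80 − 25 = 55.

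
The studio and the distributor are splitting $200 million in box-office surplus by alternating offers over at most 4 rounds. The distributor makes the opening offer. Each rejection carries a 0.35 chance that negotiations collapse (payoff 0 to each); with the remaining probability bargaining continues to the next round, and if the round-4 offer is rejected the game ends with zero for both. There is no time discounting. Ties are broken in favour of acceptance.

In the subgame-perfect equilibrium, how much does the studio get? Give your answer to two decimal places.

100.43

Round 4 (the studio proposes): the distributor will accept anything ≥ 0, so the studio offers 0 and keeps 200.
Round 3 (the distributor proposes): rejecting gives the studio an expected 0.65 × 200 = 130, so the distributor offers 130, keeping 70.
Round 2 (the studio proposes): rejecting gives the distributor an expected 0.65 × 70 = 45.5. The studio offers 45.5 and keeps 200 − 45.5 = 154.5.
Round 1 (the distributor proposes): rejecting gives the studio an expected 0.65 × 154.5 = 100.425; the distributor offers that and keeps 99.575.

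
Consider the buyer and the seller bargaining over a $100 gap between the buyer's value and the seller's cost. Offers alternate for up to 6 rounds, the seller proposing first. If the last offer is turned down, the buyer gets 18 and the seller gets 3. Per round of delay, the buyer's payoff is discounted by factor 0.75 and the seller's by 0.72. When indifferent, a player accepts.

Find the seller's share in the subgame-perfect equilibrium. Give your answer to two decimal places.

46.45

Solve by backward induction from round 6.
Round 6 (the buyer proposes): the seller gets 3 if talks fail, so the buyer offers 3 and keeps 97.
Round 5 (the seller proposes): the buyer can get 97 next round, worth 0.75 × 97 = 72.75 now. The seller offers 72.75 and keeps 100 − 72.75 = 27.25.
Round 4 (the buyer proposes): the seller can get 27.25 next round, worth 0.72 × 27.25 = 19.62 now, so the buyer offers 19.62, keeping 80.38.
Round 3 (the seller proposes): the buyer can get 80.38 next round, worth 0.75 × 80.38 = 60.285 now, so the seller offers 60.285, keeping 39.715.
Round 2 (the buyer proposes): the seller can get 39.715 next round, worth 0.72 × 39.715 = 28.5948 now. The buyer offers 28.5948 and keeps 100 − 28.5948 = 71.4052.
Round 1 (the seller proposes): the buyer can get 71.4052 next round, worth 0.75 × 71.4052 = 53.5539 now, so the seller offers 53.5539, keeping 46.4461.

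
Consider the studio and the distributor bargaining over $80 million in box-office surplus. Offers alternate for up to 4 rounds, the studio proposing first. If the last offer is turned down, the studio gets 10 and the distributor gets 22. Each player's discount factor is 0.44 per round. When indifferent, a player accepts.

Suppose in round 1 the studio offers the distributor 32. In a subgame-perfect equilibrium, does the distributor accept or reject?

Work out the distributor's continuation value if the offer is rejected.
Round 4 (the distributor proposes): the studio gets 10 if talks fail, so the distributor offers 10 and keeps 70.
Round 3 (the studio proposes): the distributor can get 70 next round, worth 0.44 × 70 = 30.8 now, so the studio offers 30.8, keeping 49.2.
Round 2 (the distributor proposes): the studio can get 49.2 next round, worth 0.44 × 49.2 = 21.648 now; the distributor offers that and keeps 58.352.
So by rejecting in round 1, the distributor gets 58.352 next round, worth 0.44 × 58.352 = 25.67488 now.
Offer 32 ≥ 25.67488, so the distributor accepts.

Accept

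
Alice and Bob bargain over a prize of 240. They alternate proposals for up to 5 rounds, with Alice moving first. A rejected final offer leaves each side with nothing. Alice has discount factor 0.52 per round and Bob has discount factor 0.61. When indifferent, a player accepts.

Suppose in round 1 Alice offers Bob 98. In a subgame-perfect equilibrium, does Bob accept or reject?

Round 5 (Alice proposes): Bob will accept anything ≥ 0, so Alice offers 0 and keeps 240.
Round 4 (Bob proposes): Alice can get 240 next round, worth 0.52 × 240 = 124.8 now, so Bob offers 124.8, keeping 115.2.
Round 3 (Alice proposes): Bob can get 115.2 next round, worth 0.61 × 115.2 = 70.272 now, so Alice offers 70.272, keeping 169.728.
Round 2 (Bob proposes): Alice can get 169.728 next round, worth 0.52 × 169.728 = 88.25856 now. Bob offers 88.25856 and keeps 240 − 88.25856 = 151.74144.
So by rejecting in round 1, Bob gets 151.74144 next round, worth 0.61 × 151.74144 = 92.5622784 now.
Offer 98 ≥ 92.5622784, so Bob accepts.

Accept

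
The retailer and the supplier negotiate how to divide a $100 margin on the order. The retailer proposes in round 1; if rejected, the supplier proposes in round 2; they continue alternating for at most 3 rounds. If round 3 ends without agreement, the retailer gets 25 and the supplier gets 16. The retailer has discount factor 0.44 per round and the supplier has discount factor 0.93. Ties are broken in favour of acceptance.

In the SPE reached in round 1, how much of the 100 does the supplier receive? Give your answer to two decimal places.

58.63

Work backward from the last round.
Round 3 (the retailer proposes): the supplier gets 16 if talks fail, so the retailer offers 16 and keeps 84.
Round 2 (the supplier proposes): the retailer can get 84 next round, worth 0.44 × 84 = 36.96 now; the supplier offers that and keeps 63.04.
Round 1 (the retailer proposes): the supplier can get 63.04 next round, worth 0.93 × 63.04 = 58.6272 now; the retailer offers that and keeps 41.3728.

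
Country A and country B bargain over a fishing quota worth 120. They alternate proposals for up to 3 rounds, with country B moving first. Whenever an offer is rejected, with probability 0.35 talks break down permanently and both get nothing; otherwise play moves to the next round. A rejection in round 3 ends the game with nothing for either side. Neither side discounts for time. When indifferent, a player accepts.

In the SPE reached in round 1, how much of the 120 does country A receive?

Round 3 (country B proposes): country A will accept anything ≥ 0, so country B offers 0 and keeps 120.
Round 2 (country A proposes): rejecting gives country B an expected 0.65 × 120 = 78. Country A offers 78 and keeps 120 − 78 = 42.
Round 1 (country B proposes): rejecting gives country A an expected 0.65 × 42 = 27.3. Country B offers 27.3 and keeps 120 − 27.3 = 92.7.

27.3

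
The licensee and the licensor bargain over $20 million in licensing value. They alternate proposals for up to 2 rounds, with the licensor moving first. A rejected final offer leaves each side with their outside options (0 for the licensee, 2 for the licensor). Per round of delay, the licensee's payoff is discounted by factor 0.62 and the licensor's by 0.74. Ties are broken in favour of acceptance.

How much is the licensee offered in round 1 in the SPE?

Solve by backward induction from round 2.
Round 2 (the licensee proposes): the licensor gets 2 if talks fail, so the licensee offers 2 and keeps 18.
Round 1 (the licensor proposes): the licensee can get 18 next round, worth 0.62 × 18 = 11.16 now, so the licensor offers 11.16, keeping 8.84.

11.16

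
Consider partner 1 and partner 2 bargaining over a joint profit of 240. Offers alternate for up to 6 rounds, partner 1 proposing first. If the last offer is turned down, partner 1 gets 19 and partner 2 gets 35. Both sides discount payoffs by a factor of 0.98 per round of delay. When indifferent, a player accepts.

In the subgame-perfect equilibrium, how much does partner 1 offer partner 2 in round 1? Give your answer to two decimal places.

208.99

Round 6 (partner 2 proposes): partner 1 gets 19 if talks fail, so partner 2 offers 19 and keeps 221.
Round 5 (partner 1 proposes): partner 2 can get 221 next round, worth 0.98 × 221 = 216.58 now; partner 1 offers that and keeps 23.42.
Round 4 (partner 2 proposes): partner 1 can get 23.42 next round, worth 0.98 × 23.42 = 22.9516 now; partner 2 offers that and keeps 217.0484.
Round 3 (partner 1 proposes): partner 2 can get 217.0484 next round, worth 0.98 × 217.0484 = 212.707432 now; partner 1 offers that and keeps 27.292568.
Round 2 (partner 2 proposes): partner 1 can get 27.292568 next round, worth 0.98 × 27.292568 = 26.74671664 now, so partner 2 offers 26.74671664, keeping 213.25328336.
Round 1 (partner 1 proposes): partner 2 can get 213.25328336 next round, worth 0.98 × 213.25328336 = 208.9882176928 now, so partner 1 offers 208.9882176928, keeping 31.0117823072.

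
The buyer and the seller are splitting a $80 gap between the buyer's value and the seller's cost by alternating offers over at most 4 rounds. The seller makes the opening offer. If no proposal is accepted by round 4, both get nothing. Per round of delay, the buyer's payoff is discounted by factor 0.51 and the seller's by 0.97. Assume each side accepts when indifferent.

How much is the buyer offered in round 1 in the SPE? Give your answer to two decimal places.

Round 4 (the buyer proposes): rejection yields 0 for the seller; the buyer offers 0 and keeps 80.
Round 3 (the seller proposes): the buyer can get 80 next round, worth 0.51 × 80 = 40.8 now, so the seller offers 40.8, keeping 39.2.
Round 2 (the buyer proposes): the seller can get 39.2 next round, worth 0.97 × 39.2 = 38.024 now. The buyer offers 38.024 and keeps 80 − 38.024 = 41.976.
Round 1 (the seller proposes): the buyer can get 41.976 next round, worth 0.51 × 41.976 = 21.40776 now. The seller offers 21.40776 and keeps 80 − 21.40776 = 58.59224.

21.41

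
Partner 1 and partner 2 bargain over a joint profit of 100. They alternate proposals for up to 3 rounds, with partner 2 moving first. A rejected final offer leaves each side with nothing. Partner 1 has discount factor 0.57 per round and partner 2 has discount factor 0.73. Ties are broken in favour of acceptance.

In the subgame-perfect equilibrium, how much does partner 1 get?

15.39

Round 3 (partner 2 proposes): rejection yields 0 for partner 1; partner 2 offers 0 and keeps 100.
Round 2 (partner 1 proposes): partner 2 can get 100 next round, worth 0.73 × 100 = 73 now; partner 1 offers that and keeps 27.
Round 1 (partner 2 proposes): partner 1 can get 27 next round, worth 0.57 × 27 = 15.39 now; partner 2 offers that and keeps 84.61.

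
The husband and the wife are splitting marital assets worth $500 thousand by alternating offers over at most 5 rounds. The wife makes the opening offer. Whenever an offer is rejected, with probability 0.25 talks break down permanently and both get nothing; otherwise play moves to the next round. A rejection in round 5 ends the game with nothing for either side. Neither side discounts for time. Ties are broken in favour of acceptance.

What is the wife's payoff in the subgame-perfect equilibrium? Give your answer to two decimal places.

Round 5 (the wife proposes): the husband will accept anything ≥ 0, so the wife offers 0 and keeps 500.
Round 4 (the husband proposes): rejecting gives the wife an expected 0.75 × 500 = 375, so the husband offers 375, keeping 125.
Round 3 (the wife proposes): rejecting gives the husband an expected 0.75 × 125 = 93.75. The wife offers 93.75 and keeps 500 − 93.75 = 406.25.
Round 2 (the husband proposes): rejecting gives the wife an expected 0.75 × 406.25 = 304.6875, so the husband offers 304.6875, keeping 195.3125.
Round 1 (the wife proposes): rejecting gives the husband an expected 0.75 × 195.3125 = 146.484375; the wife offers that and keeps 353.515625.

353.52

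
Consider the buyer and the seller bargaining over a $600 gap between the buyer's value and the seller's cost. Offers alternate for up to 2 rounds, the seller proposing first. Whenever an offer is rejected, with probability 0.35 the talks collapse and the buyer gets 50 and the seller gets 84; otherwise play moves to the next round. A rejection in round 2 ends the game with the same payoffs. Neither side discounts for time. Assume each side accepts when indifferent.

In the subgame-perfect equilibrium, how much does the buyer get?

352.9

Round 2 (the buyer proposes): the seller gets 84 if talks fail, so the buyer offers 84 and keeps 516.
Round 1 (the seller proposes): rejecting gives the buyer an expected 0.65 × 516 + 0.35 × 50 = 352.9; the seller offers that and keeps 247.1.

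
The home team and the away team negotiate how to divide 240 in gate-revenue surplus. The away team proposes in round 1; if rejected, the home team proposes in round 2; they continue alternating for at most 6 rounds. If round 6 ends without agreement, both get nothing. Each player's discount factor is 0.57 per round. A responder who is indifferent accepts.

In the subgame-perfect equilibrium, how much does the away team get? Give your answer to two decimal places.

Round 6 (the home team proposes): rejection yields 0 for the away team; the home team offers 0 and keeps 240.
Round 5 (the away team proposes): the home team can get 240 next round, worth 0.57 × 240 = 136.8 now, so the away team offers 136.8, keeping 103.2.
Round 4 (the home team proposes): the away team can get 103.2 next round, worth 0.57 × 103.2 = 58.824 now; the home team offers that and keeps 181.176.
Round 3 (the away team proposes): the home team can get 181.176 next round, worth 0.57 × 181.176 = 103.27032 now; the away team offers that and keeps 136.72968.
Round 2 (the home team proposes): the away team can get 136.72968 next round, worth 0.57 × 136.72968 = 77.9359176 now. The home team offers 77.9359176 and keeps 240 − 77.9359176 = 162.0640824.
Round 1 (the away team proposes): the home team can get 162.0640824 next round, worth 0.57 × 162.0640824 = 92.376526968 now. The away team offers 92.376526968 and keeps 240 − 92.376526968 = 147.623473032.

147.62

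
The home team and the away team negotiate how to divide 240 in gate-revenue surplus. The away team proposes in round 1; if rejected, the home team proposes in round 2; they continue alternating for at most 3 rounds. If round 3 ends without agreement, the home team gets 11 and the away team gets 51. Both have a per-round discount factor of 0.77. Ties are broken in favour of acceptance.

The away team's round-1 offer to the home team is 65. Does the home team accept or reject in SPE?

Accept

Round 3 (the away team proposes): the home team gets 11 if talks fail, so the away team offers 11 and keeps 229.
Round 2 (the home team proposes): the away team can get 229 next round, worth 0.77 × 229 = 176.33 now. The home team offers 176.33 and keeps 240 − 176.33 = 63.67.
So by rejecting in round 1, the home team gets 63.67 next round, worth 0.77 × 63.67 = 49.0259 now.
Offer 65 ≥ 49.0259, so the home team accepts.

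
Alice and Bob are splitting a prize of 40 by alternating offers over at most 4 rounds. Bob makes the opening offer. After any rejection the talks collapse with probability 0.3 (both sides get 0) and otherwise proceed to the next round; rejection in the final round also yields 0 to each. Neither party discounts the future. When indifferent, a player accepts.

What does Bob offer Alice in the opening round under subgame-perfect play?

22.12

By backward induction:
Round 4 (Alice proposes): rejection yields 0 for Bob; Alice offers 0 and keeps 40.
Round 3 (Bob proposes): rejecting gives Alice an expected 0.7 × 40 = 28. Bob offers 28 and keeps 40 − 28 = 12.
Round 2 (Alice proposes): rejecting gives Bob an expected 0.7 × 12 = 8.4; Alice offers that and keeps 31.6.
Round 1 (Bob proposes): rejecting gives Alice an expected 0.7 × 31.6 = 22.12; Bob offers that and keeps 17.88.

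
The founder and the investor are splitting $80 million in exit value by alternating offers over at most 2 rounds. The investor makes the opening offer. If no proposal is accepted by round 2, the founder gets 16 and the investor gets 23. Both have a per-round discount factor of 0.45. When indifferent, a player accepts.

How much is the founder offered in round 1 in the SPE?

By backward induction:
Round 2 (the founder proposes): the investor gets 23 if talks fail, so the founder offers 23 and keeps 57.
Round 1 (the investor proposes): the founder can get 57 next round, worth 0.45 × 57 = 25.65 now, so the investor offers 25.65, keeping 54.35.

25.65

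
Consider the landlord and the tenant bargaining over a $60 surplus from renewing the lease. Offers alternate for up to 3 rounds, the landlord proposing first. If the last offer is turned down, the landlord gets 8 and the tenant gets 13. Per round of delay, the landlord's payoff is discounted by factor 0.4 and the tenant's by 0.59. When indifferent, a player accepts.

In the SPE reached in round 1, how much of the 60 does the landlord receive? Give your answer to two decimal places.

35.69

Solve by backward induction from round 3.
Round 3 (the landlord proposes): the tenant gets 13 if talks fail, so the landlord offers 13 and keeps 47.
Round 2 (the tenant proposes): the landlord can get 47 next round, worth 0.4 × 47 = 18.8 now, so the tenant offers 18.8, keeping 41.2.
Round 1 (the landlord proposes): the tenant can get 41.2 next round, worth 0.59 × 41.2 = 24.308 now; the landlord offers that and keeps 35.692.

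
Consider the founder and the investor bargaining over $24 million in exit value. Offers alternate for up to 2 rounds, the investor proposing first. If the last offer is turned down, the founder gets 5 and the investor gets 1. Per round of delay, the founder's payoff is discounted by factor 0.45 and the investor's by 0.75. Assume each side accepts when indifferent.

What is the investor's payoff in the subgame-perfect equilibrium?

Round 2 (the founder proposes): the investor gets 1 if talks fail, so the founder offers 1 and keeps 23.
Round 1 (the investor proposes): the founder can get 23 next round, worth 0.45 × 23 = 10.35 now. The investor offers 10.35 and keeps 24 − 10.35 = 13.65.

13.65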